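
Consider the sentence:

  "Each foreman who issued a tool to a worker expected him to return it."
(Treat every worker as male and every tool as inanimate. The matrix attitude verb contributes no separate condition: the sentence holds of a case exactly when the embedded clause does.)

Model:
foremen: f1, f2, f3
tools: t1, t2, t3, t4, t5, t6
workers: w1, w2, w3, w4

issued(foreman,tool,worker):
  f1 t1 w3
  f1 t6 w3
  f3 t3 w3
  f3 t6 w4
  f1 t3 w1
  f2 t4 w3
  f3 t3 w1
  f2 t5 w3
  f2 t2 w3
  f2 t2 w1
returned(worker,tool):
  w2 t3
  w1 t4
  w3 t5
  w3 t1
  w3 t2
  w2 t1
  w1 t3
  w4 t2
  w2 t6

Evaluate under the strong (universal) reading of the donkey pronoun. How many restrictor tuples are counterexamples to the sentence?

5

"him" takes "a worker" as antecedent and "it" takes "a tool"; both are donkey pronouns co-varying with the restrictor.
Strong reading: for every (f,t,w) with issued(f,t,w), returned(w,t).
Restrictor triples: (f1,t1,w3)→returned(w3,t1) ✓  (f1,t3,w1)→returned(w1,t3) ✓  (f1,t6,w3)→returned(w3,t6) ✗  (f2,t2,w1)→returned(w1,t2) ✗  (f2,t2,w3)→returned(w3,t2) ✓  (f2,t4,w3)→returned(w3,t4) ✗  (f2,t5,w3)→returned(w3,t5) ✓  (f3,t3,w1)→returned(w1,t3) ✓  (f3,t3,w3)→returned(w3,t3) ✗  (f3,t6,w4)→returned(w4,t6) ✗
Counterexamples (restrictor triples failing the scope): 5.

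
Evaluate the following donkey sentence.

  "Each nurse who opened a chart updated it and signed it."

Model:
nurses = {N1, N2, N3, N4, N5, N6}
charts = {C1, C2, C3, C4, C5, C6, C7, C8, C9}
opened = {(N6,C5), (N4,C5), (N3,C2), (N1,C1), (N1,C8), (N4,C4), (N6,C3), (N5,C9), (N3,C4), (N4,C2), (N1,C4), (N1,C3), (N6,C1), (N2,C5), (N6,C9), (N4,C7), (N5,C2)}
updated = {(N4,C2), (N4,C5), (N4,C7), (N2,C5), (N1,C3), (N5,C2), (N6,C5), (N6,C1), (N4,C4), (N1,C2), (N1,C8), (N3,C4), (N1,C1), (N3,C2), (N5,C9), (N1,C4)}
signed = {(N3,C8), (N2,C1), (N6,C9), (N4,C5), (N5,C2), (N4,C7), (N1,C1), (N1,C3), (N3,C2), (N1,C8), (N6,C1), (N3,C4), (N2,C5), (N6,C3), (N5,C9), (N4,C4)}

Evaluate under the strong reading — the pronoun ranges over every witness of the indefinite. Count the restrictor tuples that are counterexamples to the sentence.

"it" takes "a chart" as antecedent — a donkey pronoun bound across the clause boundary.
Strong reading: for every (n,c) with opened(n,c), updated(n,c) ∧ signed(n,c).
Restrictor pairs: (N1,C1) ✓  (N1,C3) ✓  (N1,C4) ✗  (N1,C8) ✓  (N2,C5) ✓  (N3,C2) ✓  (N3,C4) ✓  (N4,C2) ✗  (N4,C4) ✓  (N4,C5) ✓  (N4,C7) ✓  (N5,C2) ✓  (N5,C9) ✓  (N6,C1) ✓  (N6,C3) ✗  (N6,C5) ✗  (N6,C9) ✗
Counterexamples (restrictor pairs failing the scope): 5.

5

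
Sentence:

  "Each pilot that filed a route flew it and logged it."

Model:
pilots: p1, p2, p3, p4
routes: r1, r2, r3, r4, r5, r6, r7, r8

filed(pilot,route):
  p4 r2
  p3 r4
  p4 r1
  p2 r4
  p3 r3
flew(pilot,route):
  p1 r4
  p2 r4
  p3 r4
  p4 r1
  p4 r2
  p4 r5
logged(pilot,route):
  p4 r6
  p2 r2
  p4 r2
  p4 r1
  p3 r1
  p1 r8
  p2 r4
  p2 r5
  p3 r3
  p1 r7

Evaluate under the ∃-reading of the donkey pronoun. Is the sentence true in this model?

False

"it" takes "a route" as antecedent — a donkey pronoun bound across the clause boundary.
Weak reading: every pilot p with some filed-route has at least one filed-route r such that flew(p,r) ∧ logged(p,r).
Per pilot: p2:✓  p3:✗  p4:✓
p3 has no witness among its filed-routes.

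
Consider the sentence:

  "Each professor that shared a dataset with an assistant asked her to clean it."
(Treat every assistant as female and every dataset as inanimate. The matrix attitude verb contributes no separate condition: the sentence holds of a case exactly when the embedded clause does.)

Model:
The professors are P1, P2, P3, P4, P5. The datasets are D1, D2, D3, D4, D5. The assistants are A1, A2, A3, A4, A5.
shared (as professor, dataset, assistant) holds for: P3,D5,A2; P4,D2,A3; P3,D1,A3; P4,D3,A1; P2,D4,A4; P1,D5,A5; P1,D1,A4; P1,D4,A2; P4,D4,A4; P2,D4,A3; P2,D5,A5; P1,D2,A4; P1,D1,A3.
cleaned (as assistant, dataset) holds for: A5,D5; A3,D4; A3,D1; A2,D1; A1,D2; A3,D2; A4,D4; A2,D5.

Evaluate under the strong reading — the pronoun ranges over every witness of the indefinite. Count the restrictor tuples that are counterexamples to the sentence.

"her" takes "an assistant" as antecedent and "it" takes "a dataset"; both are donkey pronouns co-varying with the restrictor.
Strong reading: for every (p,d,a) with shared(p,d,a), cleaned(a,d).
Restrictor triples: (P1,D1,A3)→cleaned(A3,D1) ✓  (P1,D1,A4)→cleaned(A4,D1) ✗  (P1,D2,A4)→cleaned(A4,D2) ✗  (P1,D4,A2)→cleaned(A2,D4) ✗  (P1,D5,A5)→cleaned(A5,D5) ✓  (P2,D4,A3)→cleaned(A3,D4) ✓  (P2,D4,A4)→cleaned(A4,D4) ✓  (P2,D5,A5)→cleaned(A5,D5) ✓  (P3,D1,A3)→cleaned(A3,D1) ✓  (P3,D5,A2)→cleaned(A2,D5) ✓  (P4,D2,A3)→cleaned(A3,D2) ✓  (P4,D3,A1)→cleaned(A1,D3) ✗  (P4,D4,A4)→cleaned(A4,D4) ✓
Counterexamples (restrictor triples failing the scope): 4.

4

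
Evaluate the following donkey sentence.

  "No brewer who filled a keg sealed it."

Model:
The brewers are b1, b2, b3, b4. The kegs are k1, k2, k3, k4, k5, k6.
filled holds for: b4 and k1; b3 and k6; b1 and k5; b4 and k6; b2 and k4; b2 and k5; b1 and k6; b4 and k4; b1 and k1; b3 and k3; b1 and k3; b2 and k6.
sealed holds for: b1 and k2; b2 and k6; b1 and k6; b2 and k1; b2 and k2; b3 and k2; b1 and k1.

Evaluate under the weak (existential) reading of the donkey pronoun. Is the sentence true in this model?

False

"it" takes "a keg" as antecedent — a donkey pronoun bound across the clause boundary.
Truth condition: for no (b,k) with filled(b,k) does sealed(b,k) hold.
Restrictor pairs — does the scope hold? (b1,k1):holds  (b1,k3):fails  (b1,k5):fails  (b1,k6):holds  (b2,k4):fails  (b2,k5):fails  (b2,k6):holds  (b3,k3):fails  (b3,k6):fails  (b4,k1):fails  (b4,k4):fails  (b4,k6):fails
Scope holds for 3 pair(s), so the sentence is false.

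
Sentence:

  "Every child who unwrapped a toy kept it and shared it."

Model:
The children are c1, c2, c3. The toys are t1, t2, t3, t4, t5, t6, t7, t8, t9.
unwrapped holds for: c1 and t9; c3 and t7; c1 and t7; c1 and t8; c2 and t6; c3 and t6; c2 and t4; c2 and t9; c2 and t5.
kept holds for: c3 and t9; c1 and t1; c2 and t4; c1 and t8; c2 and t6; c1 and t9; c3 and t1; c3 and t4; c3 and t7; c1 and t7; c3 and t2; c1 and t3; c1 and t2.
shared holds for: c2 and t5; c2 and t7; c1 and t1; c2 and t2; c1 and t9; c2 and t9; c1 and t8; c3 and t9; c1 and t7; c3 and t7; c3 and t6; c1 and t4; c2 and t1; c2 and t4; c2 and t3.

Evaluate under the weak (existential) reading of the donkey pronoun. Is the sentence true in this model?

True

"it" takes "a toy" as antecedent — a donkey pronoun bound across the clause boundary.
Weak reading: every child c with some unwrapped-toy has at least one unwrapped-toy t such that kept(c,t) ∧ shared(c,t).
Per child: c1:✓  c2:✓  c3:✓
Every child in the restrictor has a witness.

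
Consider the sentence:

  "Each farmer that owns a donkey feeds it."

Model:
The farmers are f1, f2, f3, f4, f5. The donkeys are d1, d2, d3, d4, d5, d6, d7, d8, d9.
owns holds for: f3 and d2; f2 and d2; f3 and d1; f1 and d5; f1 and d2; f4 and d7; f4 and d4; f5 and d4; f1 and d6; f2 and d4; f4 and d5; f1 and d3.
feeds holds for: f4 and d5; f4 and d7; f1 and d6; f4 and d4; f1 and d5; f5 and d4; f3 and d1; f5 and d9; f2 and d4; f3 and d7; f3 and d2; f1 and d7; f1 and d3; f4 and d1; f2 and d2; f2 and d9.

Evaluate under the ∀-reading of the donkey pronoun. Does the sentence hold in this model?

False

"it" takes "a donkey" as antecedent — a donkey pronoun bound across the clause boundary.
Strong reading: for every (f,d) with owns(f,d), feeds(f,d).
Restrictor pairs: (f1,d2) ✗  (f1,d3) ✓  (f1,d5) ✓  (f1,d6) ✓  (f2,d2) ✓  (f2,d4) ✓  (f3,d1) ✓  (f3,d2) ✓  (f4,d4) ✓  (f4,d5) ✓  (f4,d7) ✓  (f5,d4) ✓
Counterexample: (f1,d2) is in owns but fails the scope.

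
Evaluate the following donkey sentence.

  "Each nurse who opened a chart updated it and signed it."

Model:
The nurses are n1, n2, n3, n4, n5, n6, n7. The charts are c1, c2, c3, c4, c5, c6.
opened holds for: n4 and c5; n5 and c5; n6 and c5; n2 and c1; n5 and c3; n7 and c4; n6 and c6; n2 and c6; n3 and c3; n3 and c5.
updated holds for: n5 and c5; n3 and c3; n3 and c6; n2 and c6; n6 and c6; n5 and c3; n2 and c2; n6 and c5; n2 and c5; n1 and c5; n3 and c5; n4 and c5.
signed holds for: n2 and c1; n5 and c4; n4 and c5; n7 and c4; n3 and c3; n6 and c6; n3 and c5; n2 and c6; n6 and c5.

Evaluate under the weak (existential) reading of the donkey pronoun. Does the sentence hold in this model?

"it" takes "a chart" as antecedent — a donkey pronoun bound across the clause boundary.
Weak reading: every nurse n with some opened-chart has at least one opened-chart c such that updated(n,c) ∧ signed(n,c).
Per nurse: n2:✓  n3:✓  n4:✓  n5:✗  n6:✓  n7:✗
n5 has no witness among its opened-charts.

False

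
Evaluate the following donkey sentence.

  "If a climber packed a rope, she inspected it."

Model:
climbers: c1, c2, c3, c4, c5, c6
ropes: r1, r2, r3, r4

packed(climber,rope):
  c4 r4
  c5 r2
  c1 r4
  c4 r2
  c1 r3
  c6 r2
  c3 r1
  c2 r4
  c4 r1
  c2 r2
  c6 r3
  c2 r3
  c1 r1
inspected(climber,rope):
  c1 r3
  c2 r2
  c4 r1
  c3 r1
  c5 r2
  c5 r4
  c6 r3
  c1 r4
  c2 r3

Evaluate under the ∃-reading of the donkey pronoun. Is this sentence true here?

True

"it" takes "a rope" as antecedent — a donkey pronoun bound across the clause boundary.
Weak reading: every climber c with some packed-rope has at least one packed-rope r such that inspected(c,r).
Per climber: c1:✓  c2:✓  c3:✓  c4:✓  c5:✓  c6:✓
Every climber in the restrictor has a witness.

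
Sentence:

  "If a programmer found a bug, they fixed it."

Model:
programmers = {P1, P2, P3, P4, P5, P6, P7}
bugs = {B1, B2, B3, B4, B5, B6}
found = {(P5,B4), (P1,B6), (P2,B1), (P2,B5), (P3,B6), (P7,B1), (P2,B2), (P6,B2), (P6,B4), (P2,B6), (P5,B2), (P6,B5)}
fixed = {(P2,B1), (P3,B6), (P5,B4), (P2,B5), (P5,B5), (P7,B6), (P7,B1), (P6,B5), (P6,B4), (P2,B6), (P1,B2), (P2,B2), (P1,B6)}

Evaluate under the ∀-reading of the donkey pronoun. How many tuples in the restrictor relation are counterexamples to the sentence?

"it" takes "a bug" as antecedent — a donkey pronoun bound across the clause boundary.
Strong reading: for every (p,b) with found(p,b), fixed(p,b).
Restrictor pairs: (P1,B6) ✓  (P2,B1) ✓  (P2,B2) ✓  (P2,B5) ✓  (P2,B6) ✓  (P3,B6) ✓  (P5,B2) ✗  (P5,B4) ✓  (P6,B2) ✗  (P6,B4) ✓  (P6,B5) ✓  (P7,B1) ✓
Counterexamples (restrictor pairs failing the scope): 2.

2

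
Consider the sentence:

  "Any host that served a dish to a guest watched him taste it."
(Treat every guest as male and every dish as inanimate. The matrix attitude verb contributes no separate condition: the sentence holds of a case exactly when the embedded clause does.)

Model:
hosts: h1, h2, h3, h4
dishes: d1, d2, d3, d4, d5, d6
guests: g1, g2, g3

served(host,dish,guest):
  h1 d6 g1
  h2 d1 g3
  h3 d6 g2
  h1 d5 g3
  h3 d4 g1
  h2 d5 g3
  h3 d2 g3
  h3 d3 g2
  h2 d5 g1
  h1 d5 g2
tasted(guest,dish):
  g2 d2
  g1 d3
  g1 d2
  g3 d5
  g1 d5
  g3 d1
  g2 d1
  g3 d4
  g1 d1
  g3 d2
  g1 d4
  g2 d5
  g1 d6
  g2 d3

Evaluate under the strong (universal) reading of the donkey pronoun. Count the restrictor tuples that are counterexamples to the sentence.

1

"him" takes "a guest" as antecedent and "it" takes "a dish"; both are donkey pronouns co-varying with the restrictor.
Strong reading: for every (h,d,g) with served(h,d,g), tasted(g,d).
Restrictor triples: (h1,d5,g2)→tasted(g2,d5) ✓  (h1,d5,g3)→tasted(g3,d5) ✓  (h1,d6,g1)→tasted(g1,d6) ✓  (h2,d1,g3)→tasted(g3,d1) ✓  (h2,d5,g1)→tasted(g1,d5) ✓  (h2,d5,g3)→tasted(g3,d5) ✓  (h3,d2,g3)→tasted(g3,d2) ✓  (h3,d3,g2)→tasted(g2,d3) ✓  (h3,d4,g1)→tasted(g1,d4) ✓  (h3,d6,g2)→tasted(g2,d6) ✗
Counterexamples (restrictor triples failing the scope): 1.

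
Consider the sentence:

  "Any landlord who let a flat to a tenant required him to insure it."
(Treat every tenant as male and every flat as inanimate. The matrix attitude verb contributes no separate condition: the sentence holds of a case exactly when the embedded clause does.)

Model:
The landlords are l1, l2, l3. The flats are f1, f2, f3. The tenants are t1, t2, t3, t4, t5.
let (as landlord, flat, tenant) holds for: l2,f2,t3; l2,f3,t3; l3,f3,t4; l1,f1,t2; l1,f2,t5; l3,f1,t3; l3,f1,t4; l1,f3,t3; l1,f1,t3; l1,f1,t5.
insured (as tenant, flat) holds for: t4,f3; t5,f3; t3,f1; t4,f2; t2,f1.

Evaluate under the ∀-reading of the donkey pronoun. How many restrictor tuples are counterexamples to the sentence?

"him" takes "a tenant" as antecedent and "it" takes "a flat"; both are donkey pronouns co-varying with the restrictor.
Strong reading: for every (l,f,t) with let(l,f,t), insured(t,f).
Restrictor triples: (l1,f1,t2)→insured(t2,f1) ✓  (l1,f1,t3)→insured(t3,f1) ✓  (l1,f1,t5)→insured(t5,f1) ✗  (l1,f2,t5)→insured(t5,f2) ✗  (l1,f3,t3)→insured(t3,f3) ✗  (l2,f2,t3)→insured(t3,f2) ✗  (l2,f3,t3)→insured(t3,f3) ✗  (l3,f1,t3)→insured(t3,f1) ✓  (l3,f1,t4)→insured(t4,f1) ✗  (l3,f3,t4)→insured(t4,f3) ✓
Counterexamples (restrictor triples failing the scope): 6.

6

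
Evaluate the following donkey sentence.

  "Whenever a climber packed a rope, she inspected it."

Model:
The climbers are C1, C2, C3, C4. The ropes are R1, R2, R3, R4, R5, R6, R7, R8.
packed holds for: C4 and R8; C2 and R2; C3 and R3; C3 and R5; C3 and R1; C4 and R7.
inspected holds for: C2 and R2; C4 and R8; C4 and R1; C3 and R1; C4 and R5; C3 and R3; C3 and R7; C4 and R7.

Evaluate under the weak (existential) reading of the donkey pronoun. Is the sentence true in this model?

True

"it" takes "a rope" as antecedent — a donkey pronoun bound across the clause boundary.
Weak reading: every climber c with some packed-rope has at least one packed-rope r such that inspected(c,r).
Per climber: C2:✓  C3:✓  C4:✓
Every climber in the restrictor has a witness.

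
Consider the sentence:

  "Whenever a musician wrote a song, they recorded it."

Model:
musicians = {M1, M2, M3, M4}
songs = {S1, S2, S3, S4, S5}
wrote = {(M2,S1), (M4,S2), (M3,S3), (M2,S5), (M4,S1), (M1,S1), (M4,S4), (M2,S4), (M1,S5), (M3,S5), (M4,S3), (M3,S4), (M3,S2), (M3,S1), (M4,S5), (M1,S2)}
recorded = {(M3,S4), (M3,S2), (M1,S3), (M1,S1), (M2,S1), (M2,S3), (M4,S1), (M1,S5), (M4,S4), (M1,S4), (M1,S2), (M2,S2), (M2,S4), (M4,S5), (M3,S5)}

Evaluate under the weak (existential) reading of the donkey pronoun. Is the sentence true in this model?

"it" takes "a song" as antecedent — a donkey pronoun bound across the clause boundary.
Weak reading: every musician m with some wrote-song has at least one wrote-song s such that recorded(m,s).
Per musician: M1:✓  M2:✓  M3:✓  M4:✓
Every musician in the restrictor has a witness.

True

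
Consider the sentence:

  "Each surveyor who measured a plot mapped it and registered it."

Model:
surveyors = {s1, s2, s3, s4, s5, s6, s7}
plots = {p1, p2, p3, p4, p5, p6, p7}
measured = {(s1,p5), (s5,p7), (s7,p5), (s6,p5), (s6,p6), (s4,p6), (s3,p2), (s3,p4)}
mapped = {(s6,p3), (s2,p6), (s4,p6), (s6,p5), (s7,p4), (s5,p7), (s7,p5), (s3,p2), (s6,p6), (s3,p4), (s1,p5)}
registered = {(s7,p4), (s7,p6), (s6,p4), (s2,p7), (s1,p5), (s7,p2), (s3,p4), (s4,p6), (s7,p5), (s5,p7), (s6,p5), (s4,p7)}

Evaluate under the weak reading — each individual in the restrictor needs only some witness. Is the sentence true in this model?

"it" takes "a plot" as antecedent — a donkey pronoun bound across the clause boundary.
Weak reading: every surveyor s with some measured-plot has at least one measured-plot p such that mapped(s,p) ∧ registered(s,p).
Per surveyor: s1:✓  s3:✓  s4:✓  s5:✓  s6:✓  s7:✓
Every surveyor in the restrictor has a witness.

True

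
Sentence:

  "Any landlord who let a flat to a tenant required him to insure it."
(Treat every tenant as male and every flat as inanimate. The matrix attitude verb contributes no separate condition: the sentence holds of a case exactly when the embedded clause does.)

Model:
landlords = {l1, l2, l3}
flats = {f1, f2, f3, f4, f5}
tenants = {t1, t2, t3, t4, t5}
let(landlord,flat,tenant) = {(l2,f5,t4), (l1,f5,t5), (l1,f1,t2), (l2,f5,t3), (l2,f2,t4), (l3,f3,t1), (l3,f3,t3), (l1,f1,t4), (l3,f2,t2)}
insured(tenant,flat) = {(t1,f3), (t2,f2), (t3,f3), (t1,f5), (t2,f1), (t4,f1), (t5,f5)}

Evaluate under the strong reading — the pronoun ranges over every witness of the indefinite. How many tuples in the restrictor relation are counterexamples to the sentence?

3

"him" takes "a tenant" as antecedent and "it" takes "a flat"; both are donkey pronouns co-varying with the restrictor.
Strong reading: for every (l,f,t) with let(l,f,t), insured(t,f).
Restrictor triples: (l1,f1,t2)→insured(t2,f1) ✓  (l1,f1,t4)→insured(t4,f1) ✓  (l1,f5,t5)→insured(t5,f5) ✓  (l2,f2,t4)→insured(t4,f2) ✗  (l2,f5,t3)→insured(t3,f5) ✗  (l2,f5,t4)→insured(t4,f5) ✗  (l3,f2,t2)→insured(t2,f2) ✓  (l3,f3,t1)→insured(t1,f3) ✓  (l3,f3,t3)→insured(t3,f3) ✓
Counterexamples (restrictor triples failing the scope): 3.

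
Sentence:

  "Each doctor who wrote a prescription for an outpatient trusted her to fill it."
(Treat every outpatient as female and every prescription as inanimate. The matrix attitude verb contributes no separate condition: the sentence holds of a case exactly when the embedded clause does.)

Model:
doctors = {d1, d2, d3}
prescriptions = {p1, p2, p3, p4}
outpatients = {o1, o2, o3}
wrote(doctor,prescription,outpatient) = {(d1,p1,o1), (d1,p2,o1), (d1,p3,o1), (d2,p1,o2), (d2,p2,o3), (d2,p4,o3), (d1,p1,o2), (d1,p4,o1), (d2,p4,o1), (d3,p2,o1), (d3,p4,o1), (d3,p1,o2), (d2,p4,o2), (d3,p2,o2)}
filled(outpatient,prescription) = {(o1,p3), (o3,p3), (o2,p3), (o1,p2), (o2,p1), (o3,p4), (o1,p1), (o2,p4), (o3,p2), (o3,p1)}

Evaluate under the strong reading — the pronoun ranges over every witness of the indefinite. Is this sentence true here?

False

"her" takes "an outpatient" as antecedent and "it" takes "a prescription"; both are donkey pronouns co-varying with the restrictor.
Strong reading: for every (d,p,o) with wrote(d,p,o), filled(o,p).
Restrictor triples: (d1,p1,o1)→filled(o1,p1) ✓  (d1,p1,o2)→filled(o2,p1) ✓  (d1,p2,o1)→filled(o1,p2) ✓  (d1,p3,o1)→filled(o1,p3) ✓  (d1,p4,o1)→filled(o1,p4) ✗  (d2,p1,o2)→filled(o2,p1) ✓  (d2,p2,o3)→filled(o3,p2) ✓  (d2,p4,o1)→filled(o1,p4) ✗  (d2,p4,o2)→filled(o2,p4) ✓  (d2,p4,o3)→filled(o3,p4) ✓  (d3,p1,o2)→filled(o2,p1) ✓  (d3,p2,o1)→filled(o1,p2) ✓  (d3,p2,o2)→filled(o2,p2) ✗  (d3,p4,o1)→filled(o1,p4) ✗
Counterexample: (d1,p4,o1) — filled(o1,p4) does not hold.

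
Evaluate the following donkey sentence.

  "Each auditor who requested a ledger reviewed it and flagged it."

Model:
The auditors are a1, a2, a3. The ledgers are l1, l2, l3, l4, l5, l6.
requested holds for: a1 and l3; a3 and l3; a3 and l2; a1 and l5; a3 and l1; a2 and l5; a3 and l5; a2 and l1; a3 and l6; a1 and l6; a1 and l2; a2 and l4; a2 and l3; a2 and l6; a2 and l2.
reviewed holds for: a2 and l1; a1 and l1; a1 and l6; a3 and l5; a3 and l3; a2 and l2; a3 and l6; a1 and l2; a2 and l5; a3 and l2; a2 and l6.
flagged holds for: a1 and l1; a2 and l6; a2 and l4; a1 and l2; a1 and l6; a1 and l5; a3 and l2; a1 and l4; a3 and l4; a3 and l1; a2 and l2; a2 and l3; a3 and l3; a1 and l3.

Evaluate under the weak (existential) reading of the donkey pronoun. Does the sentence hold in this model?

True

"it" takes "a ledger" as antecedent — a donkey pronoun bound across the clause boundary.
Weak reading: every auditor a with some requested-ledger has at least one requested-ledger l such that reviewed(a,l) ∧ flagged(a,l).
Per auditor: a1:✓  a2:✓  a3:✓
Every auditor in the restrictor has a witness.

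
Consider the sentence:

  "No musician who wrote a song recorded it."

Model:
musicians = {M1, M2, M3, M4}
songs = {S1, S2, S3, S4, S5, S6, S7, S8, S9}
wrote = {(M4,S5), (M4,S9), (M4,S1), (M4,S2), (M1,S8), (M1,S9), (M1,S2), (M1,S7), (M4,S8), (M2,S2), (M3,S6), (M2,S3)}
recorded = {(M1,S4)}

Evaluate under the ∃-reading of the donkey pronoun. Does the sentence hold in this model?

"it" takes "a song" as antecedent — a donkey pronoun bound across the clause boundary.
Truth condition: for no (m,s) with wrote(m,s) does recorded(m,s) hold.
Restrictor pairs — does the scope hold? (M1,S2):fails  (M1,S7):fails  (M1,S8):fails  (M1,S9):fails  (M2,S2):fails  (M2,S3):fails  (M3,S6):fails  (M4,S1):fails  (M4,S2):fails  (M4,S5):fails  (M4,S8):fails  (M4,S9):fails
Scope holds for no restrictor pair, so the sentence is true.

True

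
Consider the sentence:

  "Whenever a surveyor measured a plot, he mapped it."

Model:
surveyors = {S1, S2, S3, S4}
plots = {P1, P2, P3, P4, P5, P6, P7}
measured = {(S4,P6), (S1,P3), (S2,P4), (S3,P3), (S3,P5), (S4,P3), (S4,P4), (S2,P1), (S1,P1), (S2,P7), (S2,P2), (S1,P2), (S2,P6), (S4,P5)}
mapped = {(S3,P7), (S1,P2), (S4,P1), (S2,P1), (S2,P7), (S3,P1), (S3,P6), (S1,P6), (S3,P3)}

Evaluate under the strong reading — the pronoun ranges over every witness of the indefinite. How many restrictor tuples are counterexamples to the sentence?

"it" takes "a plot" as antecedent — a donkey pronoun bound across the clause boundary.
Strong reading: for every (s,p) with measured(s,p), mapped(s,p).
Restrictor pairs: (S1,P1) ✗  (S1,P2) ✓  (S1,P3) ✗  (S2,P1) ✓  (S2,P2) ✗  (S2,P4) ✗  (S2,P6) ✗  (S2,P7) ✓  (S3,P3) ✓  (S3,P5) ✗  (S4,P3) ✗  (S4,P4) ✗  (S4,P5) ✗  (S4,P6) ✗
Counterexamples (restrictor pairs failing the scope): 10.

10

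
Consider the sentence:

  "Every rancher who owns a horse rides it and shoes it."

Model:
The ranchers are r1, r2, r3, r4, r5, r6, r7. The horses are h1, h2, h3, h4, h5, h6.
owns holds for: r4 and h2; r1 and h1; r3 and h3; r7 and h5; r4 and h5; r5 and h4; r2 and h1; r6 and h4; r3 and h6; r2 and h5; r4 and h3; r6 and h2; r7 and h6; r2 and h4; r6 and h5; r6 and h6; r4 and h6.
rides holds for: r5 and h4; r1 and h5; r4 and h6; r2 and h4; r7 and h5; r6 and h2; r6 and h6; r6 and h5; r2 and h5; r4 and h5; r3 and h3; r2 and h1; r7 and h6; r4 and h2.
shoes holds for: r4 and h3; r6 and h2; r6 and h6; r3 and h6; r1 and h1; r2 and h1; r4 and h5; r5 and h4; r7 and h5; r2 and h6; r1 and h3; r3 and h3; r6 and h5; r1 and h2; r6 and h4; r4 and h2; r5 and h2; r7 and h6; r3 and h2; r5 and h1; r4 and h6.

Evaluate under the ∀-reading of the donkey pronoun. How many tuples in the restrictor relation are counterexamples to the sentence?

6

"it" takes "a horse" as antecedent — a donkey pronoun bound across the clause boundary.
Strong reading: for every (r,h) with owns(r,h), rides(r,h) ∧ shoes(r,h).
Restrictor pairs: (r1,h1) ✗  (r2,h1) ✓  (r2,h4) ✗  (r2,h5) ✗  (r3,h3) ✓  (r3,h6) ✗  (r4,h2) ✓  (r4,h3) ✗  (r4,h5) ✓  (r4,h6) ✓  (r5,h4) ✓  (r6,h2) ✓  (r6,h4) ✗  (r6,h5) ✓  (r6,h6) ✓  (r7,h5) ✓  (r7,h6) ✓
Counterexamples (restrictor pairs failing the scope): 6.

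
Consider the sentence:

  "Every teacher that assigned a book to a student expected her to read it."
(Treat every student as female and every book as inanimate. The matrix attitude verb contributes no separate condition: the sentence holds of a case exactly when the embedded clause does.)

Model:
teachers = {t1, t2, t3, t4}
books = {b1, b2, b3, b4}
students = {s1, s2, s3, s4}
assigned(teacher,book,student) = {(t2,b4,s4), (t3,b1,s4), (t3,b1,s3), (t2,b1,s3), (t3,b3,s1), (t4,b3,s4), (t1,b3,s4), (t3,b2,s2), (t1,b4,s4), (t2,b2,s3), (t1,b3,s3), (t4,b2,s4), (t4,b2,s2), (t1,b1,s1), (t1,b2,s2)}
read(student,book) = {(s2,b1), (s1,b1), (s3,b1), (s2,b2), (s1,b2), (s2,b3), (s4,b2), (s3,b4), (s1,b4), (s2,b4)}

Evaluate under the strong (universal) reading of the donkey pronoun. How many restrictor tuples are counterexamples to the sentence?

"her" takes "a student" as antecedent and "it" takes "a book"; both are donkey pronouns co-varying with the restrictor.
Strong reading: for every (t,b,s) with assigned(t,b,s), read(s,b).
Restrictor triples: (t1,b1,s1)→read(s1,b1) ✓  (t1,b2,s2)→read(s2,b2) ✓  (t1,b3,s3)→read(s3,b3) ✗  (t1,b3,s4)→read(s4,b3) ✗  (t1,b4,s4)→read(s4,b4) ✗  (t2,b1,s3)→read(s3,b1) ✓  (t2,b2,s3)→read(s3,b2) ✗  (t2,b4,s4)→read(s4,b4) ✗  (t3,b1,s3)→read(s3,b1) ✓  (t3,b1,s4)→read(s4,b1) ✗  (t3,b2,s2)→read(s2,b2) ✓  (t3,b3,s1)→read(s1,b3) ✗  (t4,b2,s2)→read(s2,b2) ✓  (t4,b2,s4)→read(s4,b2) ✓  (t4,b3,s4)→read(s4,b3) ✗
Counterexamples (restrictor triples failing the scope): 8.

8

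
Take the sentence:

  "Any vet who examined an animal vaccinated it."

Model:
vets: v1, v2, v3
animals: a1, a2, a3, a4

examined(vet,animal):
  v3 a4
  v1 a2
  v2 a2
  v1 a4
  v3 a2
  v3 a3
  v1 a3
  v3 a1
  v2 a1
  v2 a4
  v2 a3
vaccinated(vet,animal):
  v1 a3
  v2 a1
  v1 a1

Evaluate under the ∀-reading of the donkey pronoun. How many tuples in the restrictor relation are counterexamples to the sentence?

9

"it" takes "an animal" as antecedent — a donkey pronoun bound across the clause boundary.
Strong reading: for every (v,a) with examined(v,a), vaccinated(v,a).
Restrictor pairs: (v1,a2) ✗  (v1,a3) ✓  (v1,a4) ✗  (v2,a1) ✓  (v2,a2) ✗  (v2,a3) ✗  (v2,a4) ✗  (v3,a1) ✗  (v3,a2) ✗  (v3,a3) ✗  (v3,a4) ✗
Counterexamples (restrictor pairs failing the scope): 9.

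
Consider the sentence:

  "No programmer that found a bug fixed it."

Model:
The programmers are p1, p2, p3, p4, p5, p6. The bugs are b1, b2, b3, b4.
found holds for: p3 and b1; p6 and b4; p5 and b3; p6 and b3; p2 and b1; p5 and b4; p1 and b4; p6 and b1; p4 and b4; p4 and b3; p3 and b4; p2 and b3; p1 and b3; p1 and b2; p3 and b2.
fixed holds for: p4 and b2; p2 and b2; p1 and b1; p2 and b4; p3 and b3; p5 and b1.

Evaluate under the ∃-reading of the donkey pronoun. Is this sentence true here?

"it" takes "a bug" as antecedent — a donkey pronoun bound across the clause boundary.
Truth condition: for no (p,b) with found(p,b) does fixed(p,b) hold.
Restrictor pairs — does the scope hold? (p1,b2):fails  (p1,b3):fails  (p1,b4):fails  (p2,b1):fails  (p2,b3):fails  (p3,b1):fails  (p3,b2):fails  (p3,b4):fails  (p4,b3):fails  (p4,b4):fails  (p5,b3):fails  (p5,b4):fails  (p6,b1):fails  (p6,b3):fails  (p6,b4):fails
Scope holds for no restrictor pair, so the sentence is true.

True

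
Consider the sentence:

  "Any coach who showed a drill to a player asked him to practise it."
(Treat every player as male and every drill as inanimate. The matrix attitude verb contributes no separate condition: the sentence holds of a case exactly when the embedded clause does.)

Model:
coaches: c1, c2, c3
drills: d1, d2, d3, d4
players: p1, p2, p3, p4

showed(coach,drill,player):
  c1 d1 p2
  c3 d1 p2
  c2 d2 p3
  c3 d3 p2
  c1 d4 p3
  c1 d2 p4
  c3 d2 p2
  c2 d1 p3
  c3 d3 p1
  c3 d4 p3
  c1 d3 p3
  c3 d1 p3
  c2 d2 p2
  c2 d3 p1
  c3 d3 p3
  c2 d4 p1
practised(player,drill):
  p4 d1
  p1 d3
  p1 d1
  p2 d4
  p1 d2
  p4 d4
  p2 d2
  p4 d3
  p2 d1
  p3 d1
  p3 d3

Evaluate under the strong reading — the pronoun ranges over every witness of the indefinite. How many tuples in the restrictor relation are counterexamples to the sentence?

6

"him" takes "a player" as antecedent and "it" takes "a drill"; both are donkey pronouns co-varying with the restrictor.
Strong reading: for every (c,d,p) with showed(c,d,p), practised(p,d).
Restrictor triples: (c1,d1,p2)→practised(p2,d1) ✓  (c1,d2,p4)→practised(p4,d2) ✗  (c1,d3,p3)→practised(p3,d3) ✓  (c1,d4,p3)→practised(p3,d4) ✗  (c2,d1,p3)→practised(p3,d1) ✓  (c2,d2,p2)→practised(p2,d2) ✓  (c2,d2,p3)→practised(p3,d2) ✗  (c2,d3,p1)→practised(p1,d3) ✓  (c2,d4,p1)→practised(p1,d4) ✗  (c3,d1,p2)→practised(p2,d1) ✓  (c3,d1,p3)→practised(p3,d1) ✓  (c3,d2,p2)→practised(p2,d2) ✓  (c3,d3,p1)→practised(p1,d3) ✓  (c3,d3,p2)→practised(p2,d3) ✗  (c3,d3,p3)→practised(p3,d3) ✓  (c3,d4,p3)→practised(p3,d4) ✗
Counterexamples (restrictor triples failing the scope): 6.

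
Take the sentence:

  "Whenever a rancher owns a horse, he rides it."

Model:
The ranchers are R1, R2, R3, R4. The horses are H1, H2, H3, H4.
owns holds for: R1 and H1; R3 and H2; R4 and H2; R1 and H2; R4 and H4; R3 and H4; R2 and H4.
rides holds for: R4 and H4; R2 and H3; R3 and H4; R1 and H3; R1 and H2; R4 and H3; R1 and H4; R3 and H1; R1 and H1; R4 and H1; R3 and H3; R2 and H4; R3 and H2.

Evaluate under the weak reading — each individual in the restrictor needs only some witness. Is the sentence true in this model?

True

"it" takes "a horse" as antecedent — a donkey pronoun bound across the clause boundary.
Weak reading: every rancher r with some owns-horse has at least one owns-horse h such that rides(r,h).
Per rancher: R1:✓  R2:✓  R3:✓  R4:✓
Every rancher in the restrictor has a witness.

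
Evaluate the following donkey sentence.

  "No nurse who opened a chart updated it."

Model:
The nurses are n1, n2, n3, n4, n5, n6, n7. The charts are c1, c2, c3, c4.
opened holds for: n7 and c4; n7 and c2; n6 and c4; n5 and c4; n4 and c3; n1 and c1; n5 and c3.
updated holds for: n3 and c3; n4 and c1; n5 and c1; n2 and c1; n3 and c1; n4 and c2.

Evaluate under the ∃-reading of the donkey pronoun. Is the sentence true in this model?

"it" takes "a chart" as antecedent — a donkey pronoun bound across the clause boundary.
Truth condition: for no (n,c) with opened(n,c) does updated(n,c) hold.
Restrictor pairs — does the scope hold? (n1,c1):fails  (n4,c3):fails  (n5,c3):fails  (n5,c4):fails  (n6,c4):fails  (n7,c2):fails  (n7,c4):fails
Scope holds for no restrictor pair, so the sentence is true.

True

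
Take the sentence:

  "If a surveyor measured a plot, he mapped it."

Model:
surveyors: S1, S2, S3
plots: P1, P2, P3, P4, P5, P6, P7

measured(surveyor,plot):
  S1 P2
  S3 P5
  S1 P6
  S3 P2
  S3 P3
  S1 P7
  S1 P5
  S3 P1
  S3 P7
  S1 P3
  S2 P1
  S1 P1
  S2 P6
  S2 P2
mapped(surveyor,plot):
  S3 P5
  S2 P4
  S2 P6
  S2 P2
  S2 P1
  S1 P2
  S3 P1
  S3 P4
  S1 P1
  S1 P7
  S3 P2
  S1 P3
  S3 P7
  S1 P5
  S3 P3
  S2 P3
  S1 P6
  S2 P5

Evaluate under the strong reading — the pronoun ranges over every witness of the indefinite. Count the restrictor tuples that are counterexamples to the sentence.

0

"it" takes "a plot" as antecedent — a donkey pronoun bound across the clause boundary.
Strong reading: for every (s,p) with measured(s,p), mapped(s,p).
Restrictor pairs: (S1,P1) ✓  (S1,P2) ✓  (S1,P3) ✓  (S1,P5) ✓  (S1,P6) ✓  (S1,P7) ✓  (S2,P1) ✓  (S2,P2) ✓  (S2,P6) ✓  (S3,P1) ✓  (S3,P2) ✓  (S3,P3) ✓  (S3,P5) ✓  (S3,P7) ✓
Counterexamples (restrictor pairs failing the scope): 0.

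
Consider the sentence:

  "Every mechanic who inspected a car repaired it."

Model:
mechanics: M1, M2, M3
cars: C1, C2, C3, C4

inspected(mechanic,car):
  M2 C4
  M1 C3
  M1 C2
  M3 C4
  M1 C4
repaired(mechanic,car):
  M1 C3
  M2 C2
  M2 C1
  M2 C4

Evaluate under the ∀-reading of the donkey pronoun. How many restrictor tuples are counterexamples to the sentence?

"it" takes "a car" as antecedent — a donkey pronoun bound across the clause boundary.
Strong reading: for every (m,c) with inspected(m,c), repaired(m,c).
Restrictor pairs: (M1,C2) ✗  (M1,C3) ✓  (M1,C4) ✗  (M2,C4) ✓  (M3,C4) ✗
Counterexamples (restrictor pairs failing the scope): 3.

3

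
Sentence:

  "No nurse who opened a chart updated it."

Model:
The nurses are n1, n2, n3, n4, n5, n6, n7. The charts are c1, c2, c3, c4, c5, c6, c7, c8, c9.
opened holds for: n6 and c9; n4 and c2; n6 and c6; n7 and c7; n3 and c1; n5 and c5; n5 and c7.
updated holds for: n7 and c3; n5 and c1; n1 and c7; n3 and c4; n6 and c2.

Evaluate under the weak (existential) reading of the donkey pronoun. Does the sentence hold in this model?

True

"it" takes "a chart" as antecedent — a donkey pronoun bound across the clause boundary.
Truth condition: for no (n,c) with opened(n,c) does updated(n,c) hold.
Restrictor pairs — does the scope hold? (n3,c1):fails  (n4,c2):fails  (n5,c5):fails  (n5,c7):fails  (n6,c6):fails  (n6,c9):fails  (n7,c7):fails
Scope holds for no restrictor pair, so the sentence is true.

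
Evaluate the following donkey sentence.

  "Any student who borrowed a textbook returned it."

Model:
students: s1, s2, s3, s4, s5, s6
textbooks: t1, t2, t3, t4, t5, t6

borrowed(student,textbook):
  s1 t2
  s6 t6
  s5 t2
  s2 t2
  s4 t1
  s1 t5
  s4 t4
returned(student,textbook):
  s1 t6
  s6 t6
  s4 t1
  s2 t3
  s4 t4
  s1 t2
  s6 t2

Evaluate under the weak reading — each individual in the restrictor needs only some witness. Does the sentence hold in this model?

"it" takes "a textbook" as antecedent — a donkey pronoun bound across the clause boundary.
Weak reading: every student s with some borrowed-textbook has at least one borrowed-textbook t such that returned(s,t).
Per student: s1:✓  s2:✗  s4:✓  s5:✗  s6:✓
s2 has no witness among its borrowed-textbooks.

False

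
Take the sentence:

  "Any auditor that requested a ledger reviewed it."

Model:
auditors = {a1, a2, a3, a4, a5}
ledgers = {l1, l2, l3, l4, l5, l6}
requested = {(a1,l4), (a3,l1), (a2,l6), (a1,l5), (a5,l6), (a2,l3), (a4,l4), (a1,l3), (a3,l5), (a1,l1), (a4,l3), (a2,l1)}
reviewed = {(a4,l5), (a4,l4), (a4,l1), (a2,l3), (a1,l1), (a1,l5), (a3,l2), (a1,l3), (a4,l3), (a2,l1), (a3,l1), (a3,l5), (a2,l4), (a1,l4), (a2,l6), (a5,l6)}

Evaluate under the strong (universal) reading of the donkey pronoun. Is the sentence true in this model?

True

"it" takes "a ledger" as antecedent — a donkey pronoun bound across the clause boundary.
Strong reading: for every (a,l) with requested(a,l), reviewed(a,l).
Restrictor pairs: (a1,l1) ✓  (a1,l3) ✓  (a1,l4) ✓  (a1,l5) ✓  (a2,l1) ✓  (a2,l3) ✓  (a2,l6) ✓  (a3,l1) ✓  (a3,l5) ✓  (a4,l3) ✓  (a4,l4) ✓  (a5,l6) ✓
Every restrictor pair satisfies the scope.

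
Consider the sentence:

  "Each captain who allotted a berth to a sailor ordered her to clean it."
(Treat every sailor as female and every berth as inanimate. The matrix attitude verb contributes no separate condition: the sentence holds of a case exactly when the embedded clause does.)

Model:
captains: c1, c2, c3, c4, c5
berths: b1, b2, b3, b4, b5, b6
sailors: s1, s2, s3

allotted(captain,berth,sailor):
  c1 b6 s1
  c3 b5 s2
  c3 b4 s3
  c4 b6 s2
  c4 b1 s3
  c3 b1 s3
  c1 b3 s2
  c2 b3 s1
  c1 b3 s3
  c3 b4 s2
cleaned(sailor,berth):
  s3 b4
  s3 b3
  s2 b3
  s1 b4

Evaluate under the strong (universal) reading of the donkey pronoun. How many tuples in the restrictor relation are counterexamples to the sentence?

7

"her" takes "a sailor" as antecedent and "it" takes "a berth"; both are donkey pronouns co-varying with the restrictor.
Strong reading: for every (c,b,s) with allotted(c,b,s), cleaned(s,b).
Restrictor triples: (c1,b3,s2)→cleaned(s2,b3) ✓  (c1,b3,s3)→cleaned(s3,b3) ✓  (c1,b6,s1)→cleaned(s1,b6) ✗  (c2,b3,s1)→cleaned(s1,b3) ✗  (c3,b1,s3)→cleaned(s3,b1) ✗  (c3,b4,s2)→cleaned(s2,b4) ✗  (c3,b4,s3)→cleaned(s3,b4) ✓  (c3,b5,s2)→cleaned(s2,b5) ✗  (c4,b1,s3)→cleaned(s3,b1) ✗  (c4,b6,s2)→cleaned(s2,b6) ✗
Counterexamples (restrictor triples failing the scope): 7.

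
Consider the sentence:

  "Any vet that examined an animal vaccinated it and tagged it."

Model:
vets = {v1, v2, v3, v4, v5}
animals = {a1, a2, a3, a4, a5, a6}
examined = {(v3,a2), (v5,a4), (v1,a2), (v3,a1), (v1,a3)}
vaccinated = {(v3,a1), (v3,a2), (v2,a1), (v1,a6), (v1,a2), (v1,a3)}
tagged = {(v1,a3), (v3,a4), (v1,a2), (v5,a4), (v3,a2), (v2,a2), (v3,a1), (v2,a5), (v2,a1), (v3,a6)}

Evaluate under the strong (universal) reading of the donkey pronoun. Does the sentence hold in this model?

"it" takes "an animal" as antecedent — a donkey pronoun bound across the clause boundary.
Strong reading: for every (v,a) with examined(v,a), vaccinated(v,a) ∧ tagged(v,a).
Restrictor pairs: (v1,a2) ✓  (v1,a3) ✓  (v3,a1) ✓  (v3,a2) ✓  (v5,a4) ✗
Counterexample: (v5,a4) is in examined but fails the scope.

False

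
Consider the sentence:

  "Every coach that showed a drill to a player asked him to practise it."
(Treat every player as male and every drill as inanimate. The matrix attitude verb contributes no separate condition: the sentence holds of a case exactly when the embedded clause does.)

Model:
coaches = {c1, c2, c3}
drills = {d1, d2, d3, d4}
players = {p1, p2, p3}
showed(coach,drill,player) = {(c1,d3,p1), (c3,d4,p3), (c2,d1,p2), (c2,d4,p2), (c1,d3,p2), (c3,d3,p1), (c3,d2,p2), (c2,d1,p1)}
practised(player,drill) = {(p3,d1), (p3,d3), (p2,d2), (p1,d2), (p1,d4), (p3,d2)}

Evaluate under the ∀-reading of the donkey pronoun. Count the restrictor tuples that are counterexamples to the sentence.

"him" takes "a player" as antecedent and "it" takes "a drill"; both are donkey pronouns co-varying with the restrictor.
Strong reading: for every (c,d,p) with showed(c,d,p), practised(p,d).
Restrictor triples: (c1,d3,p1)→practised(p1,d3) ✗  (c1,d3,p2)→practised(p2,d3) ✗  (c2,d1,p1)→practised(p1,d1) ✗  (c2,d1,p2)→practised(p2,d1) ✗  (c2,d4,p2)→practised(p2,d4) ✗  (c3,d2,p2)→practised(p2,d2) ✓  (c3,d3,p1)→practised(p1,d3) ✗  (c3,d4,p3)→practised(p3,d4) ✗
Counterexamples (restrictor triples failing the scope): 7.

7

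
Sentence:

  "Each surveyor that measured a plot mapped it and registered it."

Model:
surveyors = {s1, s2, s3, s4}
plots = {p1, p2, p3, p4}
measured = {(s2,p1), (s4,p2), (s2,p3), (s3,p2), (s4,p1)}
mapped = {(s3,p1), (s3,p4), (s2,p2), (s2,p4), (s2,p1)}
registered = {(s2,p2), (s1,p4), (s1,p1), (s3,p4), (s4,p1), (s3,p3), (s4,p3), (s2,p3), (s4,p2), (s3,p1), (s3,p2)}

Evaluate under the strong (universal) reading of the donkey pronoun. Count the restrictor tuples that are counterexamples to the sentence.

"it" takes "a plot" as antecedent — a donkey pronoun bound across the clause boundary.
Strong reading: for every (s,p) with measured(s,p), mapped(s,p) ∧ registered(s,p).
Restrictor pairs: (s2,p1) ✗  (s2,p3) ✗  (s3,p2) ✗  (s4,p1) ✗  (s4,p2) ✗
Counterexamples (restrictor pairs failing the scope): 5.

5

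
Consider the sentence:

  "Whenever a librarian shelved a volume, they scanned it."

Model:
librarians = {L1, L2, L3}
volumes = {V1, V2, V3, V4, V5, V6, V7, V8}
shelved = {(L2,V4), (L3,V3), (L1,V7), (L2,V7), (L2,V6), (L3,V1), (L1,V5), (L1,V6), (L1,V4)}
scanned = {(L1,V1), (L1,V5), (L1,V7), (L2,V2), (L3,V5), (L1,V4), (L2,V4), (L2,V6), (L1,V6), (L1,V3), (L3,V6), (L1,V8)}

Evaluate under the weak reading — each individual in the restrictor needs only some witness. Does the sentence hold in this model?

False

"it" takes "a volume" as antecedent — a donkey pronoun bound across the clause boundary.
Weak reading: every librarian l with some shelved-volume has at least one shelved-volume v such that scanned(l,v).
Per librarian: L1:✓  L2:✓  L3:✗
L3 has no witness among its shelved-volumes.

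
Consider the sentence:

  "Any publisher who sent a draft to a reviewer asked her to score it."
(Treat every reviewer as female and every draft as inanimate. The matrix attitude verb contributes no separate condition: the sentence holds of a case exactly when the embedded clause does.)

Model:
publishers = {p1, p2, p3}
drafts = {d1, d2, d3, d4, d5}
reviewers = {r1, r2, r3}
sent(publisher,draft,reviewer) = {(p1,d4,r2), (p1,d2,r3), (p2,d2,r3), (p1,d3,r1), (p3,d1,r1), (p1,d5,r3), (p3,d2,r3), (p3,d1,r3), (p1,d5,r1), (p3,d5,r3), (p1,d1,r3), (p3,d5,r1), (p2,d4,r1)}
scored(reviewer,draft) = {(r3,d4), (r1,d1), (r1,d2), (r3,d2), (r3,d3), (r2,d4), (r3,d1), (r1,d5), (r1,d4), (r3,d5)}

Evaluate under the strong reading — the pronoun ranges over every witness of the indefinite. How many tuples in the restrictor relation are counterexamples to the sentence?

"her" takes "a reviewer" as antecedent and "it" takes "a draft"; both are donkey pronouns co-varying with the restrictor.
Strong reading: for every (p,d,r) with sent(p,d,r), scored(r,d).
Restrictor triples: (p1,d1,r3)→scored(r3,d1) ✓  (p1,d2,r3)→scored(r3,d2) ✓  (p1,d3,r1)→scored(r1,d3) ✗  (p1,d4,r2)→scored(r2,d4) ✓  (p1,d5,r1)→scored(r1,d5) ✓  (p1,d5,r3)→scored(r3,d5) ✓  (p2,d2,r3)→scored(r3,d2) ✓  (p2,d4,r1)→scored(r1,d4) ✓  (p3,d1,r1)→scored(r1,d1) ✓  (p3,d1,r3)→scored(r3,d1) ✓  (p3,d2,r3)→scored(r3,d2) ✓  (p3,d5,r1)→scored(r1,d5) ✓  (p3,d5,r3)→scored(r3,d5) ✓
Counterexamples (restrictor triples failing the scope): 1.

1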